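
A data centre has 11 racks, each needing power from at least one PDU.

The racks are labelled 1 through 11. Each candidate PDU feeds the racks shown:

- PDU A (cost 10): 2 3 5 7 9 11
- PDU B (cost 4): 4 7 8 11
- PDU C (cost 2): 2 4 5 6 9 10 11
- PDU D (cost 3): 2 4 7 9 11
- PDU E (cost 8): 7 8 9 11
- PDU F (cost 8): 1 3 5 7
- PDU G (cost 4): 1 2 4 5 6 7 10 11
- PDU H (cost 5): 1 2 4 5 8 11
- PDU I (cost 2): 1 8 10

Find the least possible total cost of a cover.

C, F, I together cover every rack (C ∪ F ∪ I = {1, 2, 3, 4, 5, 6, 7, 8, 9, 10, 11}); total cost 2 + 8 + 2 = 12.
The greedy pick C, I, D, F costs 15; no covering selection beats 12.

12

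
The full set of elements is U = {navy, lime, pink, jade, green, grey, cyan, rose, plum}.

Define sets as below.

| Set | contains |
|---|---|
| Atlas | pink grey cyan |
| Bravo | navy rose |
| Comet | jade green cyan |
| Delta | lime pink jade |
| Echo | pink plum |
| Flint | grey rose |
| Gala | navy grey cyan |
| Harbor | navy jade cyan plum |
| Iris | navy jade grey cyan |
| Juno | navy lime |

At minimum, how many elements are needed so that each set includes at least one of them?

4

Take H = {navy, pink, green, rose}. Each listed set contains at least one of these, so H is a hitting set of size 4.
The sets Comet, Echo, Flint, Juno are pairwise disjoint, so any hitting set needs a separate element for each — at least 4. Hence 4 is optimal.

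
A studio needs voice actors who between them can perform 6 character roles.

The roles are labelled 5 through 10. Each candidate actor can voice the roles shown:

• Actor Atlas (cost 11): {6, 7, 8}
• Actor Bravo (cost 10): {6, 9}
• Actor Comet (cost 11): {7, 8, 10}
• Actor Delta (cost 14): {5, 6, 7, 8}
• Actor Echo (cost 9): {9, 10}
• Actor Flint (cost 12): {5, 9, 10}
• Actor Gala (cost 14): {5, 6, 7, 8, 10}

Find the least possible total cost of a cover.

23

Delta, Echo together cover every role (Delta ∪ Echo = {5, 6, 7, 8, 9, 10}); total cost 14 + 9 = 23.
No covering selection has total cost below 23.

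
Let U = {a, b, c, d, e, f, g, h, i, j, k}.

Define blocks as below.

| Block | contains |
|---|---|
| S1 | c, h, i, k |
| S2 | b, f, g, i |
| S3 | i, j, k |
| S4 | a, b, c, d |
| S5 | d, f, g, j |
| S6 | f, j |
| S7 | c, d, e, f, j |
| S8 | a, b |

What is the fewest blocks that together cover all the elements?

4

S1, S4, S5, and S7 cover everything between them: the union {a, b, c, d, e, f, g, h, i, j, k} is all of U.
No 3 of the 8 blocks cover everything (all 56 combinations miss at least one element), so 4 is optimal.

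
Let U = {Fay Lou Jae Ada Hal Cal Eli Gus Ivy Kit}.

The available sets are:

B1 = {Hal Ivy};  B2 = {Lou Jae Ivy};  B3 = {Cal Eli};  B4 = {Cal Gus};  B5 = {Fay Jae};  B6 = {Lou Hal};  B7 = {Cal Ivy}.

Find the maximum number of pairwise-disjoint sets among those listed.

B1, B4, B5 are pairwise disjoint (B1={Hal,Ivy}; B4={Cal,Gus}; B5={Fay,Jae}).
Every remaining set overlaps one of these, and no 4 of the listed sets are pairwise disjoint, so 3 is the maximum.

3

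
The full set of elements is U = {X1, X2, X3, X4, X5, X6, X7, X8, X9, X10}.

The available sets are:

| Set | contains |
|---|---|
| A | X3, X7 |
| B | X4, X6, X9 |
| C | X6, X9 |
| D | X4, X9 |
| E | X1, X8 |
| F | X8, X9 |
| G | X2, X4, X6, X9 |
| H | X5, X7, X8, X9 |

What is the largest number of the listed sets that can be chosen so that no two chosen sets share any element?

3

A, E, G are pairwise disjoint (A={X3,X7}; E={X1,X8}; G={X2,X4,X6,X9}).
Every remaining set overlaps one of these, and no 4 of the listed sets are pairwise disjoint, so 3 is the maximum.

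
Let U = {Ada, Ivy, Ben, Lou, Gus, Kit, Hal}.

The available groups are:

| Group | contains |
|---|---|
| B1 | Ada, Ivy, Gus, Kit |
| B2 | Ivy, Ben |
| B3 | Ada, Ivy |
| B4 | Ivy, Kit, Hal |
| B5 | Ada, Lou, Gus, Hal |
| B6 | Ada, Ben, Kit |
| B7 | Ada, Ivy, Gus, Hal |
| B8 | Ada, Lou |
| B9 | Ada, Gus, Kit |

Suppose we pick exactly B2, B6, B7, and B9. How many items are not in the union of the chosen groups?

1

Union of B2, B6, B7, B9 = {Ada, Ivy, Ben, Gus, Kit, Hal}.
Not covered: Lou — 1 item.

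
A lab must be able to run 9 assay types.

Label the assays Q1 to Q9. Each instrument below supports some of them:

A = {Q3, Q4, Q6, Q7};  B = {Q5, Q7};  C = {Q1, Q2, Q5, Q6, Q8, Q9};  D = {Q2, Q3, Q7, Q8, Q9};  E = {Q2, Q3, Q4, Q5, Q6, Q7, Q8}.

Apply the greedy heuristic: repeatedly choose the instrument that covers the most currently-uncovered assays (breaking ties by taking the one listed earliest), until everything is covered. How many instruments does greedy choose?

Greedy: pick E (covers 7 new) → pick C (covers 2 new). Total picks: 2.

2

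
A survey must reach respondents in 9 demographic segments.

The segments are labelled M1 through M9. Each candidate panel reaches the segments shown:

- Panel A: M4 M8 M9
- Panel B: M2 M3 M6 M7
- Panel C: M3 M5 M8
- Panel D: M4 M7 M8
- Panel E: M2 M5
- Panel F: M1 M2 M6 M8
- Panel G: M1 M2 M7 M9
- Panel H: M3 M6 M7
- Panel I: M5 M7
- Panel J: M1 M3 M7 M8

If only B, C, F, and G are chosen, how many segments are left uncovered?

1

Union of B, C, F, G = {M1, M2, M3, M5, M6, M7, M8, M9}.
Not covered: M4 — 1 segment.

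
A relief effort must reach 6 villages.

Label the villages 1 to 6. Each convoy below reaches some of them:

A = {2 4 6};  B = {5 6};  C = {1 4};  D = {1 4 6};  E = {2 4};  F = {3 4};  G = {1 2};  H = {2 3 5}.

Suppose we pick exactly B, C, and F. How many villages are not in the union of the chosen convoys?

1

Union of B, C, F = {1, 3, 4, 5, 6}.
Not covered: 2 — 1 village.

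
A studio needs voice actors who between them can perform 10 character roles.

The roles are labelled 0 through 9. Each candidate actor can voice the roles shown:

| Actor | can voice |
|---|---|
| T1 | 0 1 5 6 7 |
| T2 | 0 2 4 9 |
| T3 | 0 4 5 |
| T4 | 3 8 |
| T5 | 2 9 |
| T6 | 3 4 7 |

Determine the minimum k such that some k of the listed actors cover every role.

Take {T1, T2, T4}. Their union is {0, 1, 2, 3, 4, 5, 6, 7, 8, 9}, which is all 10 roles.
Only T1 contains 1, so T1 is forced; the remaining 5 roles need at least 2 more actors (each remaining actor adds at most 3) — so at least 3 actors are needed, and 3 is optimal.

3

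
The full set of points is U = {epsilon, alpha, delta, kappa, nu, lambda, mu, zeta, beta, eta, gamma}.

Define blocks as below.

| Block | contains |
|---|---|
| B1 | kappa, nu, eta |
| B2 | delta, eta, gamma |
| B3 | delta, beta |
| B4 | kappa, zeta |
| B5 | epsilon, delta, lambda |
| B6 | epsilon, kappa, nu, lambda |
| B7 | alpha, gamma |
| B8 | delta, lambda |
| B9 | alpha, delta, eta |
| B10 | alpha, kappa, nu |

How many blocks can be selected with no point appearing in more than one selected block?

3

B1, B5, B7 are pairwise disjoint (B1={kappa,nu,eta}; B5={epsilon,delta,lambda}; B7={alpha,gamma}).
Every remaining block overlaps one of these, and no 4 of the listed blocks are pairwise disjoint, so 3 is the maximum.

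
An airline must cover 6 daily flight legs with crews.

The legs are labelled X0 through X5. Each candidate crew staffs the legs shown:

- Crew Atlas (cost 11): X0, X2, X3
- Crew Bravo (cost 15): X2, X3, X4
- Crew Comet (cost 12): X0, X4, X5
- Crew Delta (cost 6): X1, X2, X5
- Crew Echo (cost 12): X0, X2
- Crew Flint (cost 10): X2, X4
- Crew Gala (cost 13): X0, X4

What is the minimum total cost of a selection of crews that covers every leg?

Atlas, Delta, Flint together cover every leg (Atlas ∪ Delta ∪ Flint = {X0, X1, X2, X3, X4, X5}); total cost 11 + 6 + 10 = 27.
No covering selection has total cost below 27.

27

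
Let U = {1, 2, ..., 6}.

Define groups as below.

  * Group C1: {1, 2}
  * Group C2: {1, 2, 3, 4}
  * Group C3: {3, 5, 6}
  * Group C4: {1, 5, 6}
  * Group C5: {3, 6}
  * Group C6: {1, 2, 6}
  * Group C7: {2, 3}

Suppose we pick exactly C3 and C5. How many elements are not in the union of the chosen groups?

3

Union of C3, C5 = {3, 5, 6}.
Not covered: 1, 2, 4 — 3 elements.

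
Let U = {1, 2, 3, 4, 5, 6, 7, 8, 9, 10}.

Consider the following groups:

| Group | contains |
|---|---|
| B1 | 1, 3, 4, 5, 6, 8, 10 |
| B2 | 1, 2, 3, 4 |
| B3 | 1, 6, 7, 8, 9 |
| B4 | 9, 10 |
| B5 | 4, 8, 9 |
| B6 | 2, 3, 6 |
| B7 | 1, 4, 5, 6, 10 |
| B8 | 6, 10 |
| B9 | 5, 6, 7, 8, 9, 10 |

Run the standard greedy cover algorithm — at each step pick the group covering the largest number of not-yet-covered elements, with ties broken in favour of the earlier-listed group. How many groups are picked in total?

3

Greedy: pick B1 (covers 7 new) → pick B3 (covers 2 new) → pick B2 (covers 1 new). Total picks: 3.
(The true minimum cover uses only 2 groups, so greedy is not optimal here.)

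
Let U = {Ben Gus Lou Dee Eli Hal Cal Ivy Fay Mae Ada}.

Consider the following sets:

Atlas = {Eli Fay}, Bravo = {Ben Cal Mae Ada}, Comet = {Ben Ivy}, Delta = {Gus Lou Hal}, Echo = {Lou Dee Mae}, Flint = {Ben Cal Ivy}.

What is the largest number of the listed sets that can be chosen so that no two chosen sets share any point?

3

Atlas, Bravo, Delta are pairwise disjoint (Atlas={Eli,Fay}; Bravo={Ben,Cal,Mae,Ada}; Delta={Gus,Lou,Hal}).
Every remaining set overlaps one of these, and no 4 of the listed sets are pairwise disjoint, so 3 is the maximum.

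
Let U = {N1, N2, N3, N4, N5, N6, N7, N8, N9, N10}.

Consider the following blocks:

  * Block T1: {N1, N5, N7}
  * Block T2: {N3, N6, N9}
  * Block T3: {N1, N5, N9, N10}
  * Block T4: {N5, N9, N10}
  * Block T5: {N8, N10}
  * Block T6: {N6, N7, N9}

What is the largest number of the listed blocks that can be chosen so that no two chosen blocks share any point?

3

T1, T2, T5 are pairwise disjoint (T1={N1,N5,N7}; T2={N3,N6,N9}; T5={N8,N10}).
Every remaining block overlaps one of these, and no 4 of the listed blocks are pairwise disjoint, so 3 is the maximum.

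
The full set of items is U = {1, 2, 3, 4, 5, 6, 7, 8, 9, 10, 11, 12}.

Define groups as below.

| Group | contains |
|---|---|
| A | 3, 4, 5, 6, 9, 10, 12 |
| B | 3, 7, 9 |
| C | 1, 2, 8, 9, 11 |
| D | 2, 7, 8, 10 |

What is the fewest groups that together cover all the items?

Take {A, B, C}. Their union is {1, 2, 3, 4, 5, 6, 7, 8, 9, 10, 11, 12}, which is all 12 items.
Only C contains 1, so C is forced; the remaining 7 items need at least 2 more groups (each remaining group adds at most 6) — so at least 3 groups are needed, and 3 is optimal.

3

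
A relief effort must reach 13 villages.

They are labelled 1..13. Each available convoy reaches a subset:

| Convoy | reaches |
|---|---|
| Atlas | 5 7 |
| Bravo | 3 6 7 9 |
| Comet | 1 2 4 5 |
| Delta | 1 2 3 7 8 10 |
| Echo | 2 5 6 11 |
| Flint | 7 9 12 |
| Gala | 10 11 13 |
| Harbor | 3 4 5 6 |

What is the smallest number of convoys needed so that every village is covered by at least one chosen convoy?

Take {Delta, Flint, Gala, Harbor}. Their union is {1, 2, 3, 4, 5, 6, 7, 8, 9, 10, 11, 12, 13}, which is all 13 villages.
Only Delta contains 8, so Delta is forced; the remaining 7 villages need at least 3 more convoys (each remaining convoy adds at most 3) — so at least 4 convoys are needed, and 4 is optimal.

4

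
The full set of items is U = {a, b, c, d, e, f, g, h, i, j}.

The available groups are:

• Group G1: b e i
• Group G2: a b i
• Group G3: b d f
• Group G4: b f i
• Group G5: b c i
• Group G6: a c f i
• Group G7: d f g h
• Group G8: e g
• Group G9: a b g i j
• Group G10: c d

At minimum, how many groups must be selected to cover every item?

4

G1 and G5 and G7 and G9 together: G1 ∪ G5 ∪ G7 ∪ G9 = {a, b, c, d, e, f, g, h, i, j} — every item is covered.
No 3 of the 10 groups cover everything (all 120 combinations miss at least one item), so 4 is optimal.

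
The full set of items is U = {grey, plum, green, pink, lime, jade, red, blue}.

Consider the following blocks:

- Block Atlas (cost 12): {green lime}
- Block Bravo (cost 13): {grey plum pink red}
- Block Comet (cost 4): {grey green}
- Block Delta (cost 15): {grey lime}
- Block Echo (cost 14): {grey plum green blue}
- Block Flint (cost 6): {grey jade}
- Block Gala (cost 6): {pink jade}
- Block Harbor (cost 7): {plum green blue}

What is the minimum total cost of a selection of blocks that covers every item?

Atlas, Bravo, Gala, Harbor together cover every item (Atlas ∪ Bravo ∪ Gala ∪ Harbor = {grey, plum, green, pink, lime, jade, red, blue}); total cost 12 + 13 + 6 + 7 = 38.
The greedy pick Comet, Gala, Harbor, Atlas, Bravo costs 42; no covering selection beats 38.

38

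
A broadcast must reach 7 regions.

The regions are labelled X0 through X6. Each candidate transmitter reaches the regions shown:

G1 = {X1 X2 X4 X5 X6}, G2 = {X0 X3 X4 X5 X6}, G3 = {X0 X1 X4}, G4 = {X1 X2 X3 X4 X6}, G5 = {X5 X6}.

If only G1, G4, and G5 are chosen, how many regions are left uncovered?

1

Union of G1, G4, G5 = {X1, X2, X3, X4, X5, X6}.
Not covered: X0 — 1 region.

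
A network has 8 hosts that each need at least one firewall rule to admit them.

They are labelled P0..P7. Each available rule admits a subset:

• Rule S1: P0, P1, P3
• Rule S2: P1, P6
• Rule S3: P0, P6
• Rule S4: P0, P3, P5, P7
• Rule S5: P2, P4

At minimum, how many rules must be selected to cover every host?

3

S2 and S4 and S5 together: S2 ∪ S4 ∪ S5 = {P0, P1, P2, P3, P4, P5, P6, P7} — every host is covered.
Only S5 contains P2, so S5 is forced; the remaining 6 hosts need at least 2 more rules (each remaining rule adds at most 4) — so at least 3 rules are needed, and 3 is optimal.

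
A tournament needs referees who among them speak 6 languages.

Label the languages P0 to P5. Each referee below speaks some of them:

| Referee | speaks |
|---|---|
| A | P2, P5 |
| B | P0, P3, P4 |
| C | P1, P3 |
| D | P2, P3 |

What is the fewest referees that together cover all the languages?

Take {A, B, C}. Their union is {P0, P1, P2, P3, P4, P5}, which is all 6 languages.
Only B contains P0, so B is forced; the remaining 3 languages need at least 2 more referees (each remaining referee adds at most 2) — so at least 3 referees are needed, and 3 is optimal.

3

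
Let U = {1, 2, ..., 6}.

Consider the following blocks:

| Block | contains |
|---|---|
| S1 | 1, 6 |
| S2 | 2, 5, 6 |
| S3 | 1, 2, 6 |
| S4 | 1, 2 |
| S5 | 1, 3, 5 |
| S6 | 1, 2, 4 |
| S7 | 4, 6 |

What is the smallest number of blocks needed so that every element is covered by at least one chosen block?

S2, S5, and S6 cover everything between them: the union {1, 2, 3, 4, 5, 6} is all of U.
Only S5 contains 3, so S5 is forced; the remaining 3 elements need at least 2 more blocks (each remaining block adds at most 2) — so at least 3 blocks are needed, and 3 is optimal.

3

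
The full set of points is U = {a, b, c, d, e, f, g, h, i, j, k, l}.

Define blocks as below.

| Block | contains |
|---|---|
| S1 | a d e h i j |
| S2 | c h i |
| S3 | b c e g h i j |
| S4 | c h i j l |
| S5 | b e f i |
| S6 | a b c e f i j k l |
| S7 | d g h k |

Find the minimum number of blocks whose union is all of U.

2

S6 and S7 together: S6 ∪ S7 = {a, b, c, d, e, f, g, h, i, j, k, l} — every point is covered.
No single block has all 12 points (the largest, S6, has 9), so 2 is optimal.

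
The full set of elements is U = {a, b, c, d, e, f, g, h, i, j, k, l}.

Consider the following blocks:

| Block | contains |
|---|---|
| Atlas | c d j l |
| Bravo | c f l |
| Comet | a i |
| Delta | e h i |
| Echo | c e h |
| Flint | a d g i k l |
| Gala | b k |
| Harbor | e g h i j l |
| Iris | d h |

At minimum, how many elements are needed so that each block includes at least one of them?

4

Take T = {b, h, i, l}. Each listed block contains at least one of these, so T is a hitting set of size 4.
The blocks Bravo, Comet, Gala, Iris are pairwise disjoint, so any hitting set needs a separate element for each — at least 4. Hence 4 is optimal.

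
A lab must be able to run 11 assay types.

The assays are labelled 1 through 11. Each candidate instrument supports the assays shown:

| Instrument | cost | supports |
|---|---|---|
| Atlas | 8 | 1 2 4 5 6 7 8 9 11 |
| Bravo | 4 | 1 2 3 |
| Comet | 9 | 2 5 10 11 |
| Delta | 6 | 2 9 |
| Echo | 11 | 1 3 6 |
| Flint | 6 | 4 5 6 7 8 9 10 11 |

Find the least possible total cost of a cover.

10

Bravo, Flint together cover every assay (Bravo ∪ Flint = {1, 2, 3, 4, 5, 6, 7, 8, 9, 10, 11}); total cost 4 + 6 = 10.
No covering selection has total cost below 10.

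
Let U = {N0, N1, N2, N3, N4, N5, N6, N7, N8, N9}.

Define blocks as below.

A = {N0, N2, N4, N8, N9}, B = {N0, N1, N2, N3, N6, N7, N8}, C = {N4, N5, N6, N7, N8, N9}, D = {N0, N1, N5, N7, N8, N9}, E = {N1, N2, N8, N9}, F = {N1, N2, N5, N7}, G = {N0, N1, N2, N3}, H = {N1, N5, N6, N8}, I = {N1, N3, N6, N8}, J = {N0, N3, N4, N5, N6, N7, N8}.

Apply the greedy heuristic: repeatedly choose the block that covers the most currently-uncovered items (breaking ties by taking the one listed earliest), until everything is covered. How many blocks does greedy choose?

2

Greedy: pick B (covers 7 new) → pick C (covers 3 new). Total picks: 2.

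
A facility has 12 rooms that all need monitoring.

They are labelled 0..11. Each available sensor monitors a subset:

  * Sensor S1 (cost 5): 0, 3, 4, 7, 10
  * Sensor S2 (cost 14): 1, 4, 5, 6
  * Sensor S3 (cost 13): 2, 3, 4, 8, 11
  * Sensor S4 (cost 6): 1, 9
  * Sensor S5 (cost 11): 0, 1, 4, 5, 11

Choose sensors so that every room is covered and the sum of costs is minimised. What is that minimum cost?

38

S1, S2, S3, S4 together cover every room (S1 ∪ S2 ∪ S3 ∪ S4 = {0, 1, 2, 3, 4, 5, 6, 7, 8, 9, 10, 11}); total cost 5 + 14 + 13 + 6 = 38.
No covering selection has total cost below 38.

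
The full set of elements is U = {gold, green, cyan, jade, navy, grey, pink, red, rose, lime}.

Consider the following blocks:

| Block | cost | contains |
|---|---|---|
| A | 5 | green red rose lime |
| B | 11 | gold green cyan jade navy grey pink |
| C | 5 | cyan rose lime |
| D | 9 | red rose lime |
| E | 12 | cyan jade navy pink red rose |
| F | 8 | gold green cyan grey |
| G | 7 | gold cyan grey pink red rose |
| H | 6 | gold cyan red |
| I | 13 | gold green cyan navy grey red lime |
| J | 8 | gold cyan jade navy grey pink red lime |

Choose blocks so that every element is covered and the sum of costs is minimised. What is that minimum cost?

13

A, J together cover every element (A ∪ J = {gold, green, cyan, jade, navy, grey, pink, red, rose, lime}); total cost 5 + 8 = 13.
No covering selection has total cost below 13.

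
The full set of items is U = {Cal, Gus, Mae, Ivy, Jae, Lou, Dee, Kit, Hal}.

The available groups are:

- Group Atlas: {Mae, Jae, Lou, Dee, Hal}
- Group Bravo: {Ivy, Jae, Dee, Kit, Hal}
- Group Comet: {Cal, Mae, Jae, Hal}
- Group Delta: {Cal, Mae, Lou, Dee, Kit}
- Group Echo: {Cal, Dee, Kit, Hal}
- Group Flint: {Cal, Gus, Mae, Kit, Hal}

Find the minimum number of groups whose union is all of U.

3

Take {Bravo, Delta, Flint}. Their union is {Cal, Gus, Mae, Ivy, Jae, Lou, Dee, Kit, Hal}, which is all 9 items.
Only Flint contains Gus, so Flint is forced; the remaining 4 items need at least 2 more groups (each remaining group adds at most 3) — so at least 3 groups are needed, and 3 is optimal.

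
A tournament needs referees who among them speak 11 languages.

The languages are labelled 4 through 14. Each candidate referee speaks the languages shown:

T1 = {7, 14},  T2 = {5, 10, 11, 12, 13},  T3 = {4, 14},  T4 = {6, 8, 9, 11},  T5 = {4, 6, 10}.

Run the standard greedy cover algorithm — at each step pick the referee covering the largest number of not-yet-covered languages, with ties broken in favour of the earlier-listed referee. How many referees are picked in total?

4

Greedy: pick T2 (covers 5 new) → pick T4 (covers 3 new) → pick T1 (covers 2 new) → pick T3 (covers 1 new). Total picks: 4.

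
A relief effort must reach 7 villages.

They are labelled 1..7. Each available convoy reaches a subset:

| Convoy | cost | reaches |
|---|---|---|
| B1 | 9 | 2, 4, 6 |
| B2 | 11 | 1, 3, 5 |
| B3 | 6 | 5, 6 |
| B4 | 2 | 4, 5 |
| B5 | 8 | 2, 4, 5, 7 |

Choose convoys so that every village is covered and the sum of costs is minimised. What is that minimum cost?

B2, B3, B5 together cover every village (B2 ∪ B3 ∪ B5 = {1, 2, 3, 4, 5, 6, 7}); total cost 11 + 6 + 8 = 25.
The greedy pick B4, B5, B2, B3 costs 27; no covering selection beats 25.

25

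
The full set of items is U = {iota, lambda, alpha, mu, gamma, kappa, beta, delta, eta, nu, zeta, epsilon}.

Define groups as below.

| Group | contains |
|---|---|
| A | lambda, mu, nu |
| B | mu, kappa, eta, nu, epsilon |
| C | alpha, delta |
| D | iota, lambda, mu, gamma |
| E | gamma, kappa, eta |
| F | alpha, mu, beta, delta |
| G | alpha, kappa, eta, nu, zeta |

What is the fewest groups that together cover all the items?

B, D, F, and G cover everything between them: the union {iota, lambda, alpha, mu, gamma, kappa, beta, delta, eta, nu, zeta, epsilon} is all of U.
Only B contains epsilon, so B is forced; the remaining 7 items need at least 3 more groups (each remaining group adds at most 3) — so at least 4 groups are needed, and 4 is optimal.

4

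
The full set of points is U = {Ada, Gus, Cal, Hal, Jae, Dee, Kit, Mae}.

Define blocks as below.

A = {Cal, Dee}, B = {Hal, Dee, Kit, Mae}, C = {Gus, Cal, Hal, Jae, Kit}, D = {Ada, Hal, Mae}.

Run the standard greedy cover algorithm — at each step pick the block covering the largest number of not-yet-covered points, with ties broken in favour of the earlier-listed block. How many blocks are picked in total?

3

Greedy: pick C (covers 5 new) → pick B (covers 2 new) → pick D (covers 1 new). Total picks: 3.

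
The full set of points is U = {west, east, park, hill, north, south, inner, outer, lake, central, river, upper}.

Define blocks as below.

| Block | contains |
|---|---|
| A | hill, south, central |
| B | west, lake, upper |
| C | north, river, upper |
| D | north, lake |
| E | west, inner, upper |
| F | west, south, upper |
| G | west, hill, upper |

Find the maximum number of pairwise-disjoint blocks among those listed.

A, D, E are pairwise disjoint (A={hill,south,central}; D={north,lake}; E={west,inner,upper}).
Every remaining block overlaps one of these, and no 4 of the listed blocks are pairwise disjoint, so 3 is the maximum.

3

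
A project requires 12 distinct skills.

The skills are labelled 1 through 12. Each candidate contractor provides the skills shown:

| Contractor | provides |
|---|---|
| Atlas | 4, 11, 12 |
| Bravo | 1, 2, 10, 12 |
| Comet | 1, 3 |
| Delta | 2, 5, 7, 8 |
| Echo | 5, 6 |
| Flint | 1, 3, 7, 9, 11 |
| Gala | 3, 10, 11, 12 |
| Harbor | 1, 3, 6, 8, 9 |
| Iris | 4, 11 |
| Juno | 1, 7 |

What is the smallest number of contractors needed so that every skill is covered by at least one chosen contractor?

Bravo and Delta and Harbor and Iris together: Bravo ∪ Delta ∪ Harbor ∪ Iris = {1, 2, 3, 4, 5, 6, 7, 8, 9, 10, 11, 12} — every skill is covered.
No 3 of the 10 contractors cover everything (all 120 combinations miss at least one skill), so 4 is optimal.

4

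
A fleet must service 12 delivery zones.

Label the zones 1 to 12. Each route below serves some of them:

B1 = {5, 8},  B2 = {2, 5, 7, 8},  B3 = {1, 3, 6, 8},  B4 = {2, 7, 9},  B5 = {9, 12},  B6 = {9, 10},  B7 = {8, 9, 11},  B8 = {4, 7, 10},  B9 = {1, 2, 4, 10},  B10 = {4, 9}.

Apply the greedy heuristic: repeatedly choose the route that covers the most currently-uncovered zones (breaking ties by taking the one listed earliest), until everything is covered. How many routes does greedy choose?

5

Greedy: pick B2 (covers 4 new) → pick B3 (covers 3 new) → pick B5 (covers 2 new) → pick B8 (covers 2 new) → pick B7 (covers 1 new). Total picks: 5.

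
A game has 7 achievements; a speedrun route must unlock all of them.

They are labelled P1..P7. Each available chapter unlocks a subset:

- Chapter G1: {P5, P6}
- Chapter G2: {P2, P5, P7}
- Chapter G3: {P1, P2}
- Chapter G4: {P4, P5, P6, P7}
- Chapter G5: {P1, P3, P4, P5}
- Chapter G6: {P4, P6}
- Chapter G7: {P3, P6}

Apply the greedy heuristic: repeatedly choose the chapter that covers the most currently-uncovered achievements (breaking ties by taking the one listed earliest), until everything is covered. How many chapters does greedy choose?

3

Greedy: pick G4 (covers 4 new) → pick G3 (covers 2 new) → pick G5 (covers 1 new). Total picks: 3.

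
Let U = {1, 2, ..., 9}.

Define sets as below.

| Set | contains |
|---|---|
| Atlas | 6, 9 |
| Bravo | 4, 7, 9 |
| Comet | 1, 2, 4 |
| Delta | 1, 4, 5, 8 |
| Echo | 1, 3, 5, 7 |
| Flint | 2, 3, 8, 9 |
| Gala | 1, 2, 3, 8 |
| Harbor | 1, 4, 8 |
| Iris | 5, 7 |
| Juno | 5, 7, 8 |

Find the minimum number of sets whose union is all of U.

4

Atlas and Comet and Flint and Iris together: Atlas ∪ Comet ∪ Flint ∪ Iris = {1, 2, 3, 4, 5, 6, 7, 8, 9} — every point is covered.
No 3 of the 10 sets cover everything (all 120 combinations miss at least one point), so 4 is optimal.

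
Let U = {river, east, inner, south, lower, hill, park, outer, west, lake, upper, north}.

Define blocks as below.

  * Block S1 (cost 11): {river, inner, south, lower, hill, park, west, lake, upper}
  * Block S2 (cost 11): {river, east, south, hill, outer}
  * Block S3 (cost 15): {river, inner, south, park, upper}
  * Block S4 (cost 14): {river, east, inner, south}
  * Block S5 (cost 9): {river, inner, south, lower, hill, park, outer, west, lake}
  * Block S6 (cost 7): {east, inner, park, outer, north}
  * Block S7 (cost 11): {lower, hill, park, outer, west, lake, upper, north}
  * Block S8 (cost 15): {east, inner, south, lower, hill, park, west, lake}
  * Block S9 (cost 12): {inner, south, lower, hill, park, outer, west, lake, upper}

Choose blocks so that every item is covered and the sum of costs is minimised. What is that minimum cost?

18

S1, S6 together cover every item (S1 ∪ S6 = {river, east, inner, south, lower, hill, park, outer, west, lake, upper, north}); total cost 11 + 7 = 18.
The greedy pick S5, S6, S1 costs 27; no covering selection beats 18.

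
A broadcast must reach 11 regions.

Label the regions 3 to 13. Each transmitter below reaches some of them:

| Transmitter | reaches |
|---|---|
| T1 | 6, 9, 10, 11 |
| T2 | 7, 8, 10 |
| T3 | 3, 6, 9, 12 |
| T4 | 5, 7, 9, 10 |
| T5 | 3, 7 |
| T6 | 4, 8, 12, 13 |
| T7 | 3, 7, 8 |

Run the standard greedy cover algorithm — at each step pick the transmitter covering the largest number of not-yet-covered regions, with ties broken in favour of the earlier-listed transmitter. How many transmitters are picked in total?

Greedy: pick T1 (covers 4 new) → pick T6 (covers 4 new) → pick T4 (covers 2 new) → pick T3 (covers 1 new). Total picks: 4.

4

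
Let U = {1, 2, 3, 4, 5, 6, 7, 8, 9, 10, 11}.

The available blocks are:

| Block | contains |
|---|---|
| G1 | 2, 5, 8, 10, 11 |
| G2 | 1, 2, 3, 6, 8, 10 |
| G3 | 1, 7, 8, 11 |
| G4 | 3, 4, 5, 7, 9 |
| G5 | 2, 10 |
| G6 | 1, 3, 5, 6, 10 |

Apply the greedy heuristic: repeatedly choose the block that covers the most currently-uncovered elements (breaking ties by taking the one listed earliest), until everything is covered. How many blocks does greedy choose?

Greedy: pick G2 (covers 6 new) → pick G4 (covers 4 new) → pick G1 (covers 1 new). Total picks: 3.

3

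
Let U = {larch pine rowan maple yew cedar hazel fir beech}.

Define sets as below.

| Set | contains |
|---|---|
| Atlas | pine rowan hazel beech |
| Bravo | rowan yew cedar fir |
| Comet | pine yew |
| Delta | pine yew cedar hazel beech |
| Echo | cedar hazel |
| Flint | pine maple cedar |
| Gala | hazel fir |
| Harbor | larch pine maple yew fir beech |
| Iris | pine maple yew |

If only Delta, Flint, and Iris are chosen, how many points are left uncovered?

3

Union of Delta, Flint, Iris = {pine, maple, yew, cedar, hazel, beech}.
Not covered: larch, rowan, fir — 3 points.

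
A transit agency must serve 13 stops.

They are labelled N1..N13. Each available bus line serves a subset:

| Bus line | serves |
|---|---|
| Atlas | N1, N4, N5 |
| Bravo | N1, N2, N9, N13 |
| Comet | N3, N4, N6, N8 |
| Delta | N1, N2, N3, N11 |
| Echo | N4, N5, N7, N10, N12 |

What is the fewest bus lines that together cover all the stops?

4

Bravo and Comet and Delta and Echo together: Bravo ∪ Comet ∪ Delta ∪ Echo = {N1, N2, N3, N4, N5, N6, N7, N8, N9, N10, N11, N12, N13} — every stop is covered.
Only Comet contains N6, so Comet is forced; the remaining 9 stops need at least 3 more bus lines (each remaining bus line adds at most 4) — so at least 4 bus lines are needed, and 4 is optimal.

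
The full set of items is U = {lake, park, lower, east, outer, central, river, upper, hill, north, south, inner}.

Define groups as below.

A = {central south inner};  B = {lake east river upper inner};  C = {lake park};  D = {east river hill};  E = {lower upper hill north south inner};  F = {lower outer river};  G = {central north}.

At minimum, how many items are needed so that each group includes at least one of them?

Take H = {lake, river, north, south}. Each listed group contains at least one of these, so H is a hitting set of size 4.
No choice of 3 items meets every group, so 4 is the minimum.

4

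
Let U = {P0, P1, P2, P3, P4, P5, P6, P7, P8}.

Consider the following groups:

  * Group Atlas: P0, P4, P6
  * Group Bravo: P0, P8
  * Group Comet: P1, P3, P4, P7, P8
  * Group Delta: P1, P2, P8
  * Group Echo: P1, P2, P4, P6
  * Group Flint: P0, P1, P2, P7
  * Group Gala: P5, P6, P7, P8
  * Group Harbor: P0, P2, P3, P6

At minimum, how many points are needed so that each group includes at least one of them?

H = {P0, P1, P5} meets every group (each contains at least one member of H), and |H| = 3.
No choice of 2 points meets every group, so 3 is the minimum.

3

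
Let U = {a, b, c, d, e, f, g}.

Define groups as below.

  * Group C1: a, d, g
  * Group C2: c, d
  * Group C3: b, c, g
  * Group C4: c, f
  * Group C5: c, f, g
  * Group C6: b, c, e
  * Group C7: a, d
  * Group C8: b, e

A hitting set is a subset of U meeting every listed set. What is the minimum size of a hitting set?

3

H = {c, d, e} meets every group (each contains at least one member of H), and |H| = 3.
The groups C4, C7, C8 are pairwise disjoint, so any hitting set needs a separate element for each — at least 3. Hence 3 is optimal.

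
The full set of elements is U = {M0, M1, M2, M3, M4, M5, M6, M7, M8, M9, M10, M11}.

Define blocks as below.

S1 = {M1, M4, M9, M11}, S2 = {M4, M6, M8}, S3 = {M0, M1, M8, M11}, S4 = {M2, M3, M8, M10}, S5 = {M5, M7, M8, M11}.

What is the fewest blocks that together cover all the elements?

5

Take {S1, S2, S3, S4, S5}. Their union is {M0, M1, M2, M3, M4, M5, M6, M7, M8, M9, M10, M11}, which is all 12 elements.
No 4 of the 5 blocks cover everything (all 5 combinations miss at least one element), so 5 is optimal.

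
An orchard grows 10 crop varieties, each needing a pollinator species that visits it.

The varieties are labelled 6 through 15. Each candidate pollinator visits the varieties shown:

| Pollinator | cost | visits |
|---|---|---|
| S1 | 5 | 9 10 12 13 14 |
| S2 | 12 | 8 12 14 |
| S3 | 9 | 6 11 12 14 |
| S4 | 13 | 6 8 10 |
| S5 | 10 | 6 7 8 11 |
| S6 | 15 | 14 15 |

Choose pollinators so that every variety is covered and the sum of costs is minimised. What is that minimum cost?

S1, S5, S6 together cover every variety (S1 ∪ S5 ∪ S6 = {6, 7, 8, 9, 10, 11, 12, 13, 14, 15}); total cost 5 + 10 + 15 = 30.
No covering selection has total cost below 30.

30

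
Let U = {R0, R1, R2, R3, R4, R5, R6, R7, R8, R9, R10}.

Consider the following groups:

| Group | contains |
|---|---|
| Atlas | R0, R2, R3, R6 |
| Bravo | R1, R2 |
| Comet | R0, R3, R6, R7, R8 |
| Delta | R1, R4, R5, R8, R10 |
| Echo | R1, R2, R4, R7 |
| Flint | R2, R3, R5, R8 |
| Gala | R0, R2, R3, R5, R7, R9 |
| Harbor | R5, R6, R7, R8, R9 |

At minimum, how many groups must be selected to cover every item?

3

Take {Atlas, Delta, Gala}. Their union is {R0, R1, R2, R3, R4, R5, R6, R7, R8, R9, R10}, which is all 11 items.
Only Delta contains R10, so Delta is forced; the remaining 6 items need at least 2 more groups (each remaining group adds at most 5) — so at least 3 groups are needed, and 3 is optimal.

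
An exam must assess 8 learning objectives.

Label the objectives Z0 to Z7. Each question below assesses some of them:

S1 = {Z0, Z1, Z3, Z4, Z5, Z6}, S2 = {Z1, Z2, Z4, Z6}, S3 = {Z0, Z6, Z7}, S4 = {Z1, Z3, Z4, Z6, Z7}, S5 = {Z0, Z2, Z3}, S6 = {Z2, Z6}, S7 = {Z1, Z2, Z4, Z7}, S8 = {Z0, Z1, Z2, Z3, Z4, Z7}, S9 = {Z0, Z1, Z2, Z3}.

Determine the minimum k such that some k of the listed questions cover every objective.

Take {S1, S8}. Their union is {Z0, Z1, Z2, Z3, Z4, Z5, Z6, Z7}, which is all 8 objectives.
No single question has all 8 objectives (the largest, S1, has 6), so 2 is optimal.

2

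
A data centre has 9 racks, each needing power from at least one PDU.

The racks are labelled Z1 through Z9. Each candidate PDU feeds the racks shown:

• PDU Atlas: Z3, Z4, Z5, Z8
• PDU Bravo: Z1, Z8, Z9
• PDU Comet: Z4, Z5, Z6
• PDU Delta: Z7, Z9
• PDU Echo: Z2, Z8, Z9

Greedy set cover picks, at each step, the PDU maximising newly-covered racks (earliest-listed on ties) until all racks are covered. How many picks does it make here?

Greedy: pick Atlas (covers 4 new) → pick Bravo (covers 2 new) → pick Comet (covers 1 new) → pick Delta (covers 1 new) → pick Echo (covers 1 new). Total picks: 5.

5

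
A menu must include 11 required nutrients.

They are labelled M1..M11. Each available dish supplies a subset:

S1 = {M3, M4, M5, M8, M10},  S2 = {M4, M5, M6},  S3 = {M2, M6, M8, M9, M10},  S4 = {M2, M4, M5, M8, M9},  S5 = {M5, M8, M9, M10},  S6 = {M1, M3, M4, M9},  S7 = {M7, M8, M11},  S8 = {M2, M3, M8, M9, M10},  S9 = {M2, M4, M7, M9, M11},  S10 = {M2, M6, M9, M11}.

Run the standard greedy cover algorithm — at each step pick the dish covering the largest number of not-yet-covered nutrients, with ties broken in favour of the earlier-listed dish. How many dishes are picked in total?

Greedy: pick S1 (covers 5 new) → pick S9 (covers 4 new) → pick S2 (covers 1 new) → pick S6 (covers 1 new). Total picks: 4.

4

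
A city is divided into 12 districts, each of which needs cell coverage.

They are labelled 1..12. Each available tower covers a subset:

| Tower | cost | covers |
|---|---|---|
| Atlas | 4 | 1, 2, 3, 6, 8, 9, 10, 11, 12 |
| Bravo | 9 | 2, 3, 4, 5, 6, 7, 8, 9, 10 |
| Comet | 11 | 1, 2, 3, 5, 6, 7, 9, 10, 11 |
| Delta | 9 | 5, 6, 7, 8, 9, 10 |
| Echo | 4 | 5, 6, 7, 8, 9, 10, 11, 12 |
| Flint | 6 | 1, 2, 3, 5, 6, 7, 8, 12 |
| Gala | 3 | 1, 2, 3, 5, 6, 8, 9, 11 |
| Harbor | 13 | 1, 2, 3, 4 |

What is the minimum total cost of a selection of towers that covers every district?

13

Atlas, Bravo together cover every district (Atlas ∪ Bravo = {1, 2, 3, 4, 5, 6, 7, 8, 9, 10, 11, 12}); total cost 4 + 9 = 13.
The greedy pick Gala, Echo, Bravo costs 16; no covering selection beats 13.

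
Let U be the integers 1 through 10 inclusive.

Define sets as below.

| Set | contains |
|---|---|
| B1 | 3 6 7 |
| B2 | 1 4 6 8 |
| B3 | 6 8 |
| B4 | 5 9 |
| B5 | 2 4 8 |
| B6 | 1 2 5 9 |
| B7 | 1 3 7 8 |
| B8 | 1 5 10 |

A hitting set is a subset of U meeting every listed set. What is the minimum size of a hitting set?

3

Take H = {5, 6, 8}. Each listed set contains at least one of these, so H is a hitting set of size 3.
The sets B1, B5, B8 are pairwise disjoint, so any hitting set needs a separate point for each — at least 3. Hence 3 is optimal.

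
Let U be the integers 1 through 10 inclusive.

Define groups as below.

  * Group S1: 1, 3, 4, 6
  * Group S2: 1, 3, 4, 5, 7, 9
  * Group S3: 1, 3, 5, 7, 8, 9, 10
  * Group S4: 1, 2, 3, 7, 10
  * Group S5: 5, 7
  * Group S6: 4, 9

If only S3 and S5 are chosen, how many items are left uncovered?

3

Union of S3, S5 = {1, 3, 5, 7, 8, 9, 10}.
Not covered: 2, 4, 6 — 3 items.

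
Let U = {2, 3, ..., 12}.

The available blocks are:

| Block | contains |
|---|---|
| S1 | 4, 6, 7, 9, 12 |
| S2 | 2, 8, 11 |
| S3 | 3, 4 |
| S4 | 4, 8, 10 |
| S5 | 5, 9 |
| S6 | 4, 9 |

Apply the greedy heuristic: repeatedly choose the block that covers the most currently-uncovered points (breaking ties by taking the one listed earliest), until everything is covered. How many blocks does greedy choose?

5

Greedy: pick S1 (covers 5 new) → pick S2 (covers 3 new) → pick S3 (covers 1 new) → pick S4 (covers 1 new) → pick S5 (covers 1 new). Total picks: 5.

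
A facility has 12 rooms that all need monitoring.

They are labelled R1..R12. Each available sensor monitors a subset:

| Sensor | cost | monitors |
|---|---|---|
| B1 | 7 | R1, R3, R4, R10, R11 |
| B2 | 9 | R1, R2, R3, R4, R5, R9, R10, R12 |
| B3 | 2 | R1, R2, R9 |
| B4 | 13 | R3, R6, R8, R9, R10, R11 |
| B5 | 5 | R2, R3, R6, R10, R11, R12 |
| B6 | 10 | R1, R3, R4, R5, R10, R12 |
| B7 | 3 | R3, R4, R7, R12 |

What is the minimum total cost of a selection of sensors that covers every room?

25

B2, B4, B7 together cover every room (B2 ∪ B4 ∪ B7 = {R1, R2, R3, R4, R5, R6, R7, R8, R9, R10, R11, R12}); total cost 9 + 13 + 3 = 25.
The greedy pick B3, B7, B5, B2, B4 costs 32; no covering selection beats 25.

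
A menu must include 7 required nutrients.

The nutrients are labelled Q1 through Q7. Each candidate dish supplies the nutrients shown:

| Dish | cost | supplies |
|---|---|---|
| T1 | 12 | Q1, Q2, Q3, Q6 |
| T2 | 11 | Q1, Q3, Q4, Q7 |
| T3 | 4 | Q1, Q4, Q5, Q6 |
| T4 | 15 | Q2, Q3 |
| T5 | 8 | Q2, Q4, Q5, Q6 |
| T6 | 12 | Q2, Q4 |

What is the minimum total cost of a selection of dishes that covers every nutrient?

19

T2, T5 together cover every nutrient (T2 ∪ T5 = {Q1, Q2, Q3, Q4, Q5, Q6, Q7}); total cost 11 + 8 = 19.
The greedy pick T3, T2, T5 costs 23; no covering selection beats 19.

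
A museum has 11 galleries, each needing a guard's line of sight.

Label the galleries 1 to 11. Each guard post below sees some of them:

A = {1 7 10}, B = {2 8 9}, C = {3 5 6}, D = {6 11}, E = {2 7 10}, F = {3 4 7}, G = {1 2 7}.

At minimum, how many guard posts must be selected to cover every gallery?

5

A and B and C and D and F together: A ∪ B ∪ C ∪ D ∪ F = {1, 2, 3, 4, 5, 6, 7, 8, 9, 10, 11} — every gallery is covered.
No 4 of the 7 guard posts cover everything (all 35 combinations miss at least one gallery), so 5 is optimal.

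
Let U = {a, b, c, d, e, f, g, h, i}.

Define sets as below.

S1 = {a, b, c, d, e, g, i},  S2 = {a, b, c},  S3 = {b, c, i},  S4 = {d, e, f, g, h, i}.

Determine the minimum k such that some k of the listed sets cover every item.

2

Take {S1, S4}. Their union is {a, b, c, d, e, f, g, h, i}, which is all 9 items.
No single set has all 9 items (the largest, S1, has 7), so 2 is optimal.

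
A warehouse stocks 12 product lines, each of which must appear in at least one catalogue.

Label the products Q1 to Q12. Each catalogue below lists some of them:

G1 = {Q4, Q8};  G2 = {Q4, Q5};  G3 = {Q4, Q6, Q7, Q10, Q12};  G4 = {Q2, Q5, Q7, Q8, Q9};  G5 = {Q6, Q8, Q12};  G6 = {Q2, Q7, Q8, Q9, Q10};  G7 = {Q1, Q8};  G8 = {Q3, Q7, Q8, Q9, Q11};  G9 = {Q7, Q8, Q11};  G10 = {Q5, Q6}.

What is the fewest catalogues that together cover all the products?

4

Take {G3, G4, G7, G8}. Their union is {Q1, Q2, Q3, Q4, Q5, Q6, Q7, Q8, Q9, Q10, Q11, Q12}, which is all 12 products.
No 3 of the 10 catalogues cover everything (all 120 combinations miss at least one product), so 4 is optimal.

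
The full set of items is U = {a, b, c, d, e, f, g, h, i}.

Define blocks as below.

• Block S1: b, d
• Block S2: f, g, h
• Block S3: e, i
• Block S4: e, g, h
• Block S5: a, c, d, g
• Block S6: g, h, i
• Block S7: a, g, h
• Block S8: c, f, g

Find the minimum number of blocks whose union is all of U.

4

S1 and S2 and S3 and S5 together: S1 ∪ S2 ∪ S3 ∪ S5 = {a, b, c, d, e, f, g, h, i} — every item is covered.
Only S1 contains b, so S1 is forced; the remaining 7 items need at least 3 more blocks (each remaining block adds at most 3) — so at least 4 blocks are needed, and 4 is optimal.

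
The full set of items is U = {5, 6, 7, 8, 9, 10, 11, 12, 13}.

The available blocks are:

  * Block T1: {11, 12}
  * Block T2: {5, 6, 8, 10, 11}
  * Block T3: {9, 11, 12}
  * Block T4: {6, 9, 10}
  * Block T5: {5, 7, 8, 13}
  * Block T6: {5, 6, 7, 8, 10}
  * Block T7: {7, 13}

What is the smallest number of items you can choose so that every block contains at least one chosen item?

The 3 items {10, 12, 13} hit every block.
The blocks T1, T4, T5 are pairwise disjoint, so any hitting set needs a separate item for each — at least 3. Hence 3 is optimal.

3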